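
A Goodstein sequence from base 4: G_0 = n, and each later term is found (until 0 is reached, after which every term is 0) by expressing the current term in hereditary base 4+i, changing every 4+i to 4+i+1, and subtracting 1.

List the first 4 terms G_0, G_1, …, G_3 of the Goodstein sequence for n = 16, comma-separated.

16, 24, 27, 30

i=0: 16 = 4^2 (b=4); 4→5: 5^2 = 25; 25−1 = 24
i=1: 24 = 4·5 + 4 (b=5); 5→6: 4·6 + 4 = 28; 28−1 = 27
i=2: 27 = 4·6 + 3 (b=6); 6→7: 4·7 + 3 = 31; 31−1 = 30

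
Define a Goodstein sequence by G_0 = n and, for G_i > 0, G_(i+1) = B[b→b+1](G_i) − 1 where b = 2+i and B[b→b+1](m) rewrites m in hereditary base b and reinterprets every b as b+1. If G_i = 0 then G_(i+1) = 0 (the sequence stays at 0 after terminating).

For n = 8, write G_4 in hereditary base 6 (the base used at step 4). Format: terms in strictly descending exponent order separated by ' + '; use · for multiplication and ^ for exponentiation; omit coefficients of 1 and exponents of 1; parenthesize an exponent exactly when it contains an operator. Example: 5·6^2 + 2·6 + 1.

2·6^6 + 2·6^2 + 6 + 5

G_0 = 8. HB_2(8) = 2^(2 + 1). Bump = 81. G_1 = 80.
G_1 = 80. HB_3(80) = 2·3^3 + 2·3^2 + 2·3 + 2. Bump = 554. G_2 = 553.
G_2 = 553. HB_4(553) = 2·4^4 + 2·4^2 + 2·4 + 1. Bump = 6311. G_3 = 6310.
G_3 = 6310. HB_5(6310) = 2·5^5 + 2·5^2 + 2·5. Bump = 93396. G_4 = 93395.
G_4 = 93395. HB_6(93395) = 2·6^6 + 2·6^2 + 6 + 5. Bump = 1647196. G_5 = 1647195.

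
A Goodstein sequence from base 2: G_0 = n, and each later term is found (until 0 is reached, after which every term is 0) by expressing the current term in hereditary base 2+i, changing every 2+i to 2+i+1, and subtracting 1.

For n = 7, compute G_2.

i=0: 7 = 2^2 + 2 + 1 (b=2); 2→3: 3^3 + 3 + 1 = 31; 31−1 = 30
i=1: 30 = 3^3 + 3 (b=3); 3→4: 4^4 + 4 = 260; 260−1 = 259

259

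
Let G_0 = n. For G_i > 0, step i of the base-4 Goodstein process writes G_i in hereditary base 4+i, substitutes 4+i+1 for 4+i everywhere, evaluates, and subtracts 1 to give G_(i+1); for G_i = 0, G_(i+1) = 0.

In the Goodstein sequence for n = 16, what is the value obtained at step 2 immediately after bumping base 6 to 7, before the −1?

31

G_0 = 16. HB_4(16) = 4^2. Bump = 25. G_1 = 24.
G_1 = 24. HB_5(24) = 4·5 + 4. Bump = 28. G_2 = 27.
G_2 = 27. HB_6(27) = 4·6 + 3. Bump = 31. G_3 = 30.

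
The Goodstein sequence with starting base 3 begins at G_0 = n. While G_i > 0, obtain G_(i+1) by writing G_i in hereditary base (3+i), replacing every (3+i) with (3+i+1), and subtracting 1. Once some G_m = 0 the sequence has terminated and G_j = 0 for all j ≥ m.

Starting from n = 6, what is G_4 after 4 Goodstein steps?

(0) 6|_3 = 2·3 ↦ 2·4|_4 = 8 ⇒ 7
(1) 7|_4 = 4 + 3 ↦ 5 + 3|_5 = 8 ⇒ 7
(2) 7|_5 = 5 + 2 ↦ 6 + 2|_6 = 8 ⇒ 7
(3) 7|_6 = 6 + 1 ↦ 7 + 1|_7 = 8 ⇒ 7

7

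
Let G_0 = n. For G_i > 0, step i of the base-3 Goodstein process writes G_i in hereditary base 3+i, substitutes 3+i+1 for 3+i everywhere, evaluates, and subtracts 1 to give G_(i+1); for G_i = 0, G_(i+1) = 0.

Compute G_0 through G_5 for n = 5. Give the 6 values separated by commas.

5, 5, 5, 5, 4, 3

G_0=5  [base 3] 3 + 2  →[3↦4]→  4 + 2 = 6  −1 ⇒ G_1=5
G_1=5  [base 4] 4 + 1  →[4↦5]→  5 + 1 = 6  −1 ⇒ G_2=5
G_2=5  [base 5] 5  →[5↦6]→  6 = 6  −1 ⇒ G_3=5
G_3=5  [base 6] 5  →[6↦7]→  5 = 5  −1 ⇒ G_4=4
G_4=4  [base 7] 4  →[7↦8]→  4 = 4  −1 ⇒ G_5=3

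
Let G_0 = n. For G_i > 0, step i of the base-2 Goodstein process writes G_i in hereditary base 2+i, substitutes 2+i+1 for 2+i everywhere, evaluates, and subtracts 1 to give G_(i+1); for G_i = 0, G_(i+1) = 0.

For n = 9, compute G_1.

G_0 = 9. HB_2(9) = 2^(2 + 1) + 1. Bump = 82. G_1 = 81.
G_1 = 81. HB_3(81) = 3^(3 + 1). Bump = 1024. G_2 = 1023.

81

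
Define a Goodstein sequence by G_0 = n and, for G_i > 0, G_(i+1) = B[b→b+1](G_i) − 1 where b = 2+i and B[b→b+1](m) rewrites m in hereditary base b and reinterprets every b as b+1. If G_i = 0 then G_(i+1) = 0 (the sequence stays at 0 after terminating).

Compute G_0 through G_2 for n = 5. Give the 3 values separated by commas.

5, 27, 255

base 2: 5 = 2^2 + 1; at 3: 3^3 + 1 = 28; next = 27
base 3: 27 = 3^3; at 4: 4^4 = 256; next = 255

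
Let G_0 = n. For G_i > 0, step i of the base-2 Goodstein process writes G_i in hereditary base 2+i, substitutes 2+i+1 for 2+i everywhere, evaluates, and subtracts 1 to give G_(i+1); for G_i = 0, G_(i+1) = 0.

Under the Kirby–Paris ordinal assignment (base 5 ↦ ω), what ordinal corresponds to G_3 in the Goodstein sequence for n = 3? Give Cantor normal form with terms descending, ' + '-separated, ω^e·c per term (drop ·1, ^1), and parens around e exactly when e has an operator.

2

G_0 = 3. HB_2(3) = 2 + 1. Bump = 4. G_1 = 3.
G_1 = 3. HB_3(3) = 3. Bump = 4. G_2 = 3.
G_2 = 3. HB_4(3) = 3. Bump = 3. G_3 = 2.
G_3 = 2. HB_5(2) = 2. Bump = 2. G_4 = 1.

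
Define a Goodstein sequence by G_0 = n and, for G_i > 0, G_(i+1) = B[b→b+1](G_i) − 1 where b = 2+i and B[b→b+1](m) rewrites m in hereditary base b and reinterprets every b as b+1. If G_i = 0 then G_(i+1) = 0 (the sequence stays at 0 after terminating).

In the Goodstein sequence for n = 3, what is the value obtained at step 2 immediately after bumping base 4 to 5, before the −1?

G_0 = 3. HB_2(3) = 2 + 1. Bump = 4. G_1 = 3.
G_1 = 3. HB_3(3) = 3. Bump = 4. G_2 = 3.
G_2 = 3. HB_4(3) = 3. Bump = 3. G_3 = 2.

3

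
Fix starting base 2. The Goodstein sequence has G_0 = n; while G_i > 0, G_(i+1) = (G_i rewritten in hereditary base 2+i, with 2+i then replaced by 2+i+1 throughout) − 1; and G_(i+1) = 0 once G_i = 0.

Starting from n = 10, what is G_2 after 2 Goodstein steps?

1025

G_0=10  [base 2] 2^(2 + 1) + 2  →[2↦3]→  3^(3 + 1) + 3 = 84  −1 ⇒ G_1=83
G_1=83  [base 3] 3^(3 + 1) + 2  →[3↦4]→  4^(4 + 1) + 2 = 1026  −1 ⇒ G_2=1025
G_2=1025  [base 4] 4^(4 + 1) + 1  →[4↦5]→  5^(5 + 1) + 1 = 15626  −1 ⇒ G_3=15625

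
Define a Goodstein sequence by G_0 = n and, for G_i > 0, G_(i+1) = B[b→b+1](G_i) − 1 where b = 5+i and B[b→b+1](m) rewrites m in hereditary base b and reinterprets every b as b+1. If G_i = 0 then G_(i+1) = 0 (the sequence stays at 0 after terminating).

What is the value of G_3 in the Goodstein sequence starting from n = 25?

43

i=0: 25 = 5^2 (b=5); 5→6: 6^2 = 36; 36−1 = 35
i=1: 35 = 5·6 + 5 (b=6); 6→7: 5·7 + 5 = 40; 40−1 = 39
i=2: 39 = 5·7 + 4 (b=7); 7→8: 5·8 + 4 = 44; 44−1 = 43
i=3: 43 = 5·8 + 3 (b=8); 8→9: 5·9 + 3 = 48; 48−1 = 47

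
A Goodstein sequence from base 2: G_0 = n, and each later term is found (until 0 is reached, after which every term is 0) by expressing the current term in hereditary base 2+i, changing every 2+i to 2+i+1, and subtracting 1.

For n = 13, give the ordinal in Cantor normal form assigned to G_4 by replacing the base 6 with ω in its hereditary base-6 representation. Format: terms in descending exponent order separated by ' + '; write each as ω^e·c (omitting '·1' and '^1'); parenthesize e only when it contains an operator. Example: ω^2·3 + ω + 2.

i=0: 13 = 2^(2 + 1) + 2^2 + 1 (b=2); 2→3: 3^(3 + 1) + 3^3 + 1 = 109; 109−1 = 108
i=1: 108 = 3^(3 + 1) + 3^3 (b=3); 3→4: 4^(4 + 1) + 4^4 = 1280; 1280−1 = 1279
i=2: 1279 = 4^(4 + 1) + 3·4^3 + 3·4^2 + 3·4 + 3 (b=4); 4→5: 5^(5 + 1) + 3·5^3 + 3·5^2 + 3·5 + 3 = 16093; 16093−1 = 16092
i=3: 16092 = 5^(5 + 1) + 3·5^3 + 3·5^2 + 3·5 + 2 (b=5); 5→6: 6^(6 + 1) + 3·6^3 + 3·6^2 + 3·6 + 2 = 280712; 280712−1 = 280711
i=4: 280711 = 6^(6 + 1) + 3·6^3 + 3·6^2 + 3·6 + 1 (b=6); 6→7: 7^(7 + 1) + 3·7^3 + 3·7^2 + 3·7 + 1 = 5765999; 5765999−1 = 5765998

ω^(ω + 1) + ω^3·3 + ω^2·3 + ω·3 + 1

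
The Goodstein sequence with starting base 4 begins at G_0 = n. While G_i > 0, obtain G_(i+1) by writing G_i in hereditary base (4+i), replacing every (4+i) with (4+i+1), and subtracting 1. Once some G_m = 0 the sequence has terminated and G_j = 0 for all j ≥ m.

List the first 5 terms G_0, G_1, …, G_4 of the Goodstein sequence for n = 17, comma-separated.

17, 25, 35, 39, 43

base 4: 17 = 4^2 + 1; at 5: 5^2 + 1 = 26; next = 25
base 5: 25 = 5^2; at 6: 6^2 = 36; next = 35
base 6: 35 = 5·6 + 5; at 7: 5·7 + 5 = 40; next = 39
base 7: 39 = 5·7 + 4; at 8: 5·8 + 4 = 44; next = 43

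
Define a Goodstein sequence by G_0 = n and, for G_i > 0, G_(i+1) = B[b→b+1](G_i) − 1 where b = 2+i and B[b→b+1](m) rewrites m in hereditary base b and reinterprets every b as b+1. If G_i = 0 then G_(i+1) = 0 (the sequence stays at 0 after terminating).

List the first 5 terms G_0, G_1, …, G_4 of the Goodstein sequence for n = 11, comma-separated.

11, 84, 1027, 15627, 279937

base 2: 11 = 2^(2 + 1) + 2 + 1; at 3: 3^(3 + 1) + 3 + 1 = 85; next = 84
base 3: 84 = 3^(3 + 1) + 3; at 4: 4^(4 + 1) + 4 = 1028; next = 1027
base 4: 1027 = 4^(4 + 1) + 3; at 5: 5^(5 + 1) + 3 = 15628; next = 15627
base 5: 15627 = 5^(5 + 1) + 2; at 6: 6^(6 + 1) + 2 = 279938; next = 279937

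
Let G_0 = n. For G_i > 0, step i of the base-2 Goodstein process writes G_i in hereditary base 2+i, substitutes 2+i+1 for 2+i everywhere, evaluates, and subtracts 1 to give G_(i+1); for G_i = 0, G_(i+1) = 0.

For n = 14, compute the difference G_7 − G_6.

3352711577

G_0 = 14. HB_2(14) = 2^(2 + 1) + 2^2 + 2. Bump = 111. G_1 = 110.
G_1 = 110. HB_3(110) = 3^(3 + 1) + 3^3 + 2. Bump = 1282. G_2 = 1281.
G_2 = 1281. HB_4(1281) = 4^(4 + 1) + 4^4 + 1. Bump = 18751. G_3 = 18750.
G_3 = 18750. HB_5(18750) = 5^(5 + 1) + 5^5. Bump = 326592. G_4 = 326591.
G_4 = 326591. HB_6(326591) = 6^(6 + 1) + 5·6^5 + 5·6^4 + 5·6^3 + 5·6^2 + 5·6 + 5. Bump = 5862841. G_5 = 5862840.
G_5 = 5862840. HB_7(5862840) = 7^(7 + 1) + 5·7^5 + 5·7^4 + 5·7^3 + 5·7^2 + 5·7 + 4. Bump = 134404972. G_6 = 134404971.
G_6 = 134404971. HB_8(134404971) = 8^(8 + 1) + 5·8^5 + 5·8^4 + 5·8^3 + 5·8^2 + 5·8 + 3. Bump = 3487116549. G_7 = 3487116548.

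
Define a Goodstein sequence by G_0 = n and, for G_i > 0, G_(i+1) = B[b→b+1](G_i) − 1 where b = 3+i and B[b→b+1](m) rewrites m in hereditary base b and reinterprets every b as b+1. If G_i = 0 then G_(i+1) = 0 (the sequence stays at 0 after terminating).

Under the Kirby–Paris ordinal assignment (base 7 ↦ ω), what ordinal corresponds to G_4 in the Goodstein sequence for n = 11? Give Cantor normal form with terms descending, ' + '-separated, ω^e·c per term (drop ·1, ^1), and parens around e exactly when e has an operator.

G_0 = 11. HB_3(11) = 3^2 + 2. Bump = 18. G_1 = 17.
G_1 = 17. HB_4(17) = 4^2 + 1. Bump = 26. G_2 = 25.
G_2 = 25. HB_5(25) = 5^2. Bump = 36. G_3 = 35.
G_3 = 35. HB_6(35) = 5·6 + 5. Bump = 40. G_4 = 39.
G_4 = 39. HB_7(39) = 5·7 + 4. Bump = 44. G_5 = 43.

ω·5 + 4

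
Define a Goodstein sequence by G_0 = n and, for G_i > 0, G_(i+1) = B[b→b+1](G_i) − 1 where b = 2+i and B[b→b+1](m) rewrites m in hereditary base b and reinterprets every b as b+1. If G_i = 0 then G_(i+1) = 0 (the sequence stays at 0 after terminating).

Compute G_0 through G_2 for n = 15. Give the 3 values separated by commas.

15, 111, 1283

[0] 15 ≡ 2^(2 + 1) + 2^2 + 2 + 1 (base 2). Lift 3: 112. −1: 111.
[1] 111 ≡ 3^(3 + 1) + 3^3 + 3 (base 3). Lift 4: 1284. −1: 1283.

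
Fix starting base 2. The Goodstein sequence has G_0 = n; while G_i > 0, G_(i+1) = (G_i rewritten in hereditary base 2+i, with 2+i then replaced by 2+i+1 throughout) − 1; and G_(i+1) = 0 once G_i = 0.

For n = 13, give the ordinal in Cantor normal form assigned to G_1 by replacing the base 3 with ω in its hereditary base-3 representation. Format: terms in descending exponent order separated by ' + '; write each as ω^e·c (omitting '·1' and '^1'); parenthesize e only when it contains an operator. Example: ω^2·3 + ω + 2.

ω^(ω + 1) + ω^ω

step 0: 13 = 2^(2 + 1) + 2^2 + 1; sub 3 for 2: 3^(3 + 1) + 3^3 + 1; = 109; G_1 = 109−1 = 108
step 1: 108 = 3^(3 + 1) + 3^3; sub 4 for 3: 4^(4 + 1) + 4^4; = 1280; G_2 = 1280−1 = 1279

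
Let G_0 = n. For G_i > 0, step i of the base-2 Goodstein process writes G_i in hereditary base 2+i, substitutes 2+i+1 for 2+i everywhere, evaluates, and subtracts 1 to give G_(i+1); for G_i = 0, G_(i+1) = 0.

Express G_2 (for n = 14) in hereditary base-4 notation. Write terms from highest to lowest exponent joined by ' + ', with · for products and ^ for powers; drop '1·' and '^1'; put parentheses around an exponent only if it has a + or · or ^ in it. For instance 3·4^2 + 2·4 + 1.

14 —HB2→ 2^(2 + 1) + 2^2 + 2 —bump→ 3^(3 + 1) + 3^3 + 3 = 111 —(−1)→ 110
110 —HB3→ 3^(3 + 1) + 3^3 + 2 —bump→ 4^(4 + 1) + 4^4 + 2 = 1282 —(−1)→ 1281
1281 —HB4→ 4^(4 + 1) + 4^4 + 1 —bump→ 5^(5 + 1) + 5^5 + 1 = 18751 —(−1)→ 18750

4^(4 + 1) + 4^4 + 1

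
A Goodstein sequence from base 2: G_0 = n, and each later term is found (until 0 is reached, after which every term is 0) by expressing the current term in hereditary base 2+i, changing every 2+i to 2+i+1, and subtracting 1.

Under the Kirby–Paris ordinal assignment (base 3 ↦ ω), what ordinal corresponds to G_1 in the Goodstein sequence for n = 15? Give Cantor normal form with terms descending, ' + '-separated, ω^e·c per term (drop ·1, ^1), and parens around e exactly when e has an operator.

G_0=15  [base 2] 2^(2 + 1) + 2^2 + 2 + 1  →[2↦3]→  3^(3 + 1) + 3^3 + 3 + 1 = 112  −1 ⇒ G_1=111
G_1=111  [base 3] 3^(3 + 1) + 3^3 + 3  →[3↦4]→  4^(4 + 1) + 4^4 + 4 = 1284  −1 ⇒ G_2=1283

ω^(ω + 1) + ω^ω + ω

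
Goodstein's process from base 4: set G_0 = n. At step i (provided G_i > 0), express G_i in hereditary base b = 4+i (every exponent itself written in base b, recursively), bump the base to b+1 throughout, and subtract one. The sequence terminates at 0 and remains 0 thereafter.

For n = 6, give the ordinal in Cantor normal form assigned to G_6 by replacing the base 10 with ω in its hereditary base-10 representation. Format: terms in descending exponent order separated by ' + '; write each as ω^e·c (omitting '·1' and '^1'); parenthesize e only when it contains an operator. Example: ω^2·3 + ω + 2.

G_0=6  [base 4] 4 + 2  →[4↦5]→  5 + 2 = 7  −1 ⇒ G_1=6
G_1=6  [base 5] 5 + 1  →[5↦6]→  6 + 1 = 7  −1 ⇒ G_2=6
G_2=6  [base 6] 6  →[6↦7]→  7 = 7  −1 ⇒ G_3=6
G_3=6  [base 7] 6  →[7↦8]→  6 = 6  −1 ⇒ G_4=5
G_4=5  [base 8] 5  →[8↦9]→  5 = 5  −1 ⇒ G_5=4
G_5=4  [base 9] 4  →[9↦10]→  4 = 4  −1 ⇒ G_6=3
G_6=3  [base 10] 3  →[10↦11]→  3 = 3  −1 ⇒ G_7=2

3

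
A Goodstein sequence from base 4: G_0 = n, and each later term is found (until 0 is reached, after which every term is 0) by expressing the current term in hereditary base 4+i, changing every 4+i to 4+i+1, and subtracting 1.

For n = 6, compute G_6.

3

G_0 = 6. HB_4(6) = 4 + 2. Bump = 7. G_1 = 6.
G_1 = 6. HB_5(6) = 5 + 1. Bump = 7. G_2 = 6.
G_2 = 6. HB_6(6) = 6. Bump = 7. G_3 = 6.
G_3 = 6. HB_7(6) = 6. Bump = 6. G_4 = 5.
G_4 = 5. HB_8(5) = 5. Bump = 5. G_5 = 4.
G_5 = 4. HB_9(4) = 4. Bump = 4. G_6 = 3.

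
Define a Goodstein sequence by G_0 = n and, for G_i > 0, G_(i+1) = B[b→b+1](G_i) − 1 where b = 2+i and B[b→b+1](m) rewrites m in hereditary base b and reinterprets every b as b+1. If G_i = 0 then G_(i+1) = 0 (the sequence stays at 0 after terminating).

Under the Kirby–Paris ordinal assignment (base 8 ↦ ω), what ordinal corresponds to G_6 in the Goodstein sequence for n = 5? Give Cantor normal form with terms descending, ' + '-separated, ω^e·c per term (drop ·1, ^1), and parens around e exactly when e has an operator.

step 0: 5 = 2^2 + 1; sub 3 for 2: 3^3 + 1; = 28; G_1 = 28−1 = 27
step 1: 27 = 3^3; sub 4 for 3: 4^4; = 256; G_2 = 256−1 = 255
step 2: 255 = 3·4^3 + 3·4^2 + 3·4 + 3; sub 5 for 4: 3·5^3 + 3·5^2 + 3·5 + 3; = 468; G_3 = 468−1 = 467
step 3: 467 = 3·5^3 + 3·5^2 + 3·5 + 2; sub 6 for 5: 3·6^3 + 3·6^2 + 3·6 + 2; = 776; G_4 = 776−1 = 775
step 4: 775 = 3·6^3 + 3·6^2 + 3·6 + 1; sub 7 for 6: 3·7^3 + 3·7^2 + 3·7 + 1; = 1198; G_5 = 1198−1 = 1197
step 5: 1197 = 3·7^3 + 3·7^2 + 3·7; sub 8 for 7: 3·8^3 + 3·8^2 + 3·8; = 1752; G_6 = 1752−1 = 1751
step 6: 1751 = 3·8^3 + 3·8^2 + 2·8 + 7; sub 9 for 8: 3·9^3 + 3·9^2 + 2·9 + 7; = 2455; G_7 = 2455−1 = 2454

ω^3·3 + ω^2·3 + ω·2 + 7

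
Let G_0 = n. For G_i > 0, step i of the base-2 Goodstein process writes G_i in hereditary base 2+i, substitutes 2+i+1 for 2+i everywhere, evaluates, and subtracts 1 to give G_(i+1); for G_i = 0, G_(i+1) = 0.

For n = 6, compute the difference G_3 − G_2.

base 2: 6 = 2^2 + 2; at 3: 3^3 + 3 = 30; next = 29
base 3: 29 = 3^3 + 2; at 4: 4^4 + 2 = 258; next = 257
base 4: 257 = 4^4 + 1; at 5: 5^5 + 1 = 3126; next = 3125

2868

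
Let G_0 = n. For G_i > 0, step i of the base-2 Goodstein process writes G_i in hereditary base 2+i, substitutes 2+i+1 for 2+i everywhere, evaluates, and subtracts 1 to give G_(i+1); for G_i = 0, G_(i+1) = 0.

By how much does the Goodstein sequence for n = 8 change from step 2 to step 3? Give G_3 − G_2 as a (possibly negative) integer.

5757

8 —HB2→ 2^(2 + 1) —bump→ 3^(3 + 1) = 81 —(−1)→ 80
80 —HB3→ 2·3^3 + 2·3^2 + 2·3 + 2 —bump→ 2·4^4 + 2·4^2 + 2·4 + 2 = 554 —(−1)→ 553
553 —HB4→ 2·4^4 + 2·4^2 + 2·4 + 1 —bump→ 2·5^5 + 2·5^2 + 2·5 + 1 = 6311 —(−1)→ 6310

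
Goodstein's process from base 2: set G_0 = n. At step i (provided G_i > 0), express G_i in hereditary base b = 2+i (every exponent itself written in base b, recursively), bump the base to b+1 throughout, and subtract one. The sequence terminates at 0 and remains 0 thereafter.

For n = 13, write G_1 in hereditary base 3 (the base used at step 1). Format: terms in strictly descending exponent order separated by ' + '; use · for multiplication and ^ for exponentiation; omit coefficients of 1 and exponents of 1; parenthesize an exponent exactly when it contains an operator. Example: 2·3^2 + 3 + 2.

3^(3 + 1) + 3^3

base 2: 13 = 2^(2 + 1) + 2^2 + 1; at 3: 3^(3 + 1) + 3^3 + 1 = 109; next = 108
base 3: 108 = 3^(3 + 1) + 3^3; at 4: 4^(4 + 1) + 4^4 = 1280; next = 1279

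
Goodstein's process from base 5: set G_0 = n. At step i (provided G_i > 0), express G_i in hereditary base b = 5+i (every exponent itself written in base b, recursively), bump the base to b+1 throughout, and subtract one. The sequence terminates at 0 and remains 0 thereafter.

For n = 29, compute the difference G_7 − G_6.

base 5: 29 = 5^2 + 4; at 6: 6^2 + 4 = 40; next = 39
base 6: 39 = 6^2 + 3; at 7: 7^2 + 3 = 52; next = 51
base 7: 51 = 7^2 + 2; at 8: 8^2 + 2 = 66; next = 65
base 8: 65 = 8^2 + 1; at 9: 9^2 + 1 = 82; next = 81
base 9: 81 = 9^2; at 10: 10^2 = 100; next = 99
base 10: 99 = 9·10 + 9; at 11: 9·11 + 9 = 108; next = 107
base 11: 107 = 9·11 + 8; at 12: 9·12 + 8 = 116; next = 115

8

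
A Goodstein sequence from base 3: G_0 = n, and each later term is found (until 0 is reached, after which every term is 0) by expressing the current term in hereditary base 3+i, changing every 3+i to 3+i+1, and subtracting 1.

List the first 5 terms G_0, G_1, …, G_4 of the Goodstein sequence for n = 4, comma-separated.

base 3: 4 = 3 + 1; at 4: 4 + 1 = 5; next = 4
base 4: 4 = 4; at 5: 5 = 5; next = 4
base 5: 4 = 4; at 6: 4 = 4; next = 3
base 6: 3 = 3; at 7: 3 = 3; next = 2

4, 4, 4, 3, 2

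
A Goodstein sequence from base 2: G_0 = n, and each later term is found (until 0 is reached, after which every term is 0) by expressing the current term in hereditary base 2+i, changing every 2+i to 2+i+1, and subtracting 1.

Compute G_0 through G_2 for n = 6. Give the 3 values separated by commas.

6, 29, 257

6 —HB2→ 2^2 + 2 —bump→ 3^3 + 3 = 30 —(−1)→ 29
29 —HB3→ 3^3 + 2 —bump→ 4^4 + 2 = 258 —(−1)→ 257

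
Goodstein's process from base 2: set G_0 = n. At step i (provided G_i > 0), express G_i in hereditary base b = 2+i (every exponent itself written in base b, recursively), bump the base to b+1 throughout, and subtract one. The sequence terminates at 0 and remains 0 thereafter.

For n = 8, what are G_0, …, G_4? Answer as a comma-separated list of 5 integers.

G_0=8  [base 2] 2^(2 + 1)  →[2↦3]→  3^(3 + 1) = 81  −1 ⇒ G_1=80
G_1=80  [base 3] 2·3^3 + 2·3^2 + 2·3 + 2  →[3↦4]→  2·4^4 + 2·4^2 + 2·4 + 2 = 554  −1 ⇒ G_2=553
G_2=553  [base 4] 2·4^4 + 2·4^2 + 2·4 + 1  →[4↦5]→  2·5^5 + 2·5^2 + 2·5 + 1 = 6311  −1 ⇒ G_3=6310
G_3=6310  [base 5] 2·5^5 + 2·5^2 + 2·5  →[5↦6]→  2·6^6 + 2·6^2 + 2·6 = 93396  −1 ⇒ G_4=93395

8, 80, 553, 6310, 93395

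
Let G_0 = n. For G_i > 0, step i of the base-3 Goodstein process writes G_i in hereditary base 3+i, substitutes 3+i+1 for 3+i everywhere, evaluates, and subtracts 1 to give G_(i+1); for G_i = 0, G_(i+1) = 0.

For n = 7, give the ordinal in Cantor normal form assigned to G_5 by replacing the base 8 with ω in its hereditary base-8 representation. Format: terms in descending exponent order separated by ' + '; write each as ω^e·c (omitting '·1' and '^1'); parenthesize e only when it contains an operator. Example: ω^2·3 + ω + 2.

ω + 1

(0) 7|_3 = 2·3 + 1 ↦ 2·4 + 1|_4 = 9 ⇒ 8
(1) 8|_4 = 2·4 ↦ 2·5|_5 = 10 ⇒ 9
(2) 9|_5 = 5 + 4 ↦ 6 + 4|_6 = 10 ⇒ 9
(3) 9|_6 = 6 + 3 ↦ 7 + 3|_7 = 10 ⇒ 9
(4) 9|_7 = 7 + 2 ↦ 8 + 2|_8 = 10 ⇒ 9
(5) 9|_8 = 8 + 1 ↦ 9 + 1|_9 = 10 ⇒ 9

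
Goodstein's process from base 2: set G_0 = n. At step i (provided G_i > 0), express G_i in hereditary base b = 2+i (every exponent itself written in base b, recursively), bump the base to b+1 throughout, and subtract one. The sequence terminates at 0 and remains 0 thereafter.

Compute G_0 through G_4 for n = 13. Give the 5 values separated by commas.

G_0 = 13. HB_2(13) = 2^(2 + 1) + 2^2 + 1. Bump = 109. G_1 = 108.
G_1 = 108. HB_3(108) = 3^(3 + 1) + 3^3. Bump = 1280. G_2 = 1279.
G_2 = 1279. HB_4(1279) = 4^(4 + 1) + 3·4^3 + 3·4^2 + 3·4 + 3. Bump = 16093. G_3 = 16092.
G_3 = 16092. HB_5(16092) = 5^(5 + 1) + 3·5^3 + 3·5^2 + 3·5 + 2. Bump = 280712. G_4 = 280711.

13, 108, 1279, 16092, 280711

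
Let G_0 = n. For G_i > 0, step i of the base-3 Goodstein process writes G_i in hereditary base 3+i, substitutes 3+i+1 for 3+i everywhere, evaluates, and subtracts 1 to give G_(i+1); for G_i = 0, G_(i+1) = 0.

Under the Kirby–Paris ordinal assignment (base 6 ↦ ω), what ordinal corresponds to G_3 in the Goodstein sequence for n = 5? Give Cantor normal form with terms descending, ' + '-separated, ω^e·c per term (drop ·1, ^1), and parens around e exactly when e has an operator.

5

(0) 5|_3 = 3 + 2 ↦ 4 + 2|_4 = 6 ⇒ 5
(1) 5|_4 = 4 + 1 ↦ 5 + 1|_5 = 6 ⇒ 5
(2) 5|_5 = 5 ↦ 6|_6 = 6 ⇒ 5
(3) 5|_6 = 5 ↦ 5|_7 = 5 ⇒ 4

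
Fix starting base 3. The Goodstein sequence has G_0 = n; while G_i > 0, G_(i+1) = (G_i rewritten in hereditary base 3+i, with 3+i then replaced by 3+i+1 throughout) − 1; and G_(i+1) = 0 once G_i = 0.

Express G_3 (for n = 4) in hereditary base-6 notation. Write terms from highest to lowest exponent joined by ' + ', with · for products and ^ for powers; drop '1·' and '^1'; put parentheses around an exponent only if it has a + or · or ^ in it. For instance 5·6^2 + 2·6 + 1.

3

(0) 4|_3 = 3 + 1 ↦ 4 + 1|_4 = 5 ⇒ 4
(1) 4|_4 = 4 ↦ 5|_5 = 5 ⇒ 4
(2) 4|_5 = 4 ↦ 4|_6 = 4 ⇒ 3
(3) 3|_6 = 3 ↦ 3|_7 = 3 ⇒ 2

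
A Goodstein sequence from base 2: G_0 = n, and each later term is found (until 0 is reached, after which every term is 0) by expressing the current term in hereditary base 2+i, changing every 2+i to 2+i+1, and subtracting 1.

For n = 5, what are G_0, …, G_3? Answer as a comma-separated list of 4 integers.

5, 27, 255, 467

base 2: 5 = 2^2 + 1; at 3: 3^3 + 1 = 28; next = 27
base 3: 27 = 3^3; at 4: 4^4 = 256; next = 255
base 4: 255 = 3·4^3 + 3·4^2 + 3·4 + 3; at 5: 3·5^3 + 3·5^2 + 3·5 + 3 = 468; next = 467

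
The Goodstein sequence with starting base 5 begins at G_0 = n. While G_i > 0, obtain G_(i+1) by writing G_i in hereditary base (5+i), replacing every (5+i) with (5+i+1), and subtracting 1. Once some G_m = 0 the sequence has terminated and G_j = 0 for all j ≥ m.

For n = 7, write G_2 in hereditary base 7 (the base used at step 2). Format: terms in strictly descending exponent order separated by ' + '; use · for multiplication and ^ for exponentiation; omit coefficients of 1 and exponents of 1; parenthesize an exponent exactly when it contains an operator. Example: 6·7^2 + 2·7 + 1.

[0] 7 ≡ 5 + 2 (base 5). Lift 6: 8. −1: 7.
[1] 7 ≡ 6 + 1 (base 6). Lift 7: 8. −1: 7.
[2] 7 ≡ 7 (base 7). Lift 8: 8. −1: 7.

7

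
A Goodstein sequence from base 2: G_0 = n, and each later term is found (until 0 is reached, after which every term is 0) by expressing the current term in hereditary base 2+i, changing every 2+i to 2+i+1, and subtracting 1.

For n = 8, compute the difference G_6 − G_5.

(0) 8|_2 = 2^(2 + 1) ↦ 3^(3 + 1)|_3 = 81 ⇒ 80
(1) 80|_3 = 2·3^3 + 2·3^2 + 2·3 + 2 ↦ 2·4^4 + 2·4^2 + 2·4 + 2|_4 = 554 ⇒ 553
(2) 553|_4 = 2·4^4 + 2·4^2 + 2·4 + 1 ↦ 2·5^5 + 2·5^2 + 2·5 + 1|_5 = 6311 ⇒ 6310
(3) 6310|_5 = 2·5^5 + 2·5^2 + 2·5 ↦ 2·6^6 + 2·6^2 + 2·6|_6 = 93396 ⇒ 93395
(4) 93395|_6 = 2·6^6 + 2·6^2 + 6 + 5 ↦ 2·7^7 + 2·7^2 + 7 + 5|_7 = 1647196 ⇒ 1647195
(5) 1647195|_7 = 2·7^7 + 2·7^2 + 7 + 4 ↦ 2·8^8 + 2·8^2 + 8 + 4|_8 = 33554572 ⇒ 33554571

31907376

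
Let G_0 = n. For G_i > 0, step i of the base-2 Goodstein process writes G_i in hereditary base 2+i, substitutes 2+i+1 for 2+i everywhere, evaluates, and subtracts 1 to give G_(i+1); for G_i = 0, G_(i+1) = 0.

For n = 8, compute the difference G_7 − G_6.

741286580

(0) 8|_2 = 2^(2 + 1) ↦ 3^(3 + 1)|_3 = 81 ⇒ 80
(1) 80|_3 = 2·3^3 + 2·3^2 + 2·3 + 2 ↦ 2·4^4 + 2·4^2 + 2·4 + 2|_4 = 554 ⇒ 553
(2) 553|_4 = 2·4^4 + 2·4^2 + 2·4 + 1 ↦ 2·5^5 + 2·5^2 + 2·5 + 1|_5 = 6311 ⇒ 6310
(3) 6310|_5 = 2·5^5 + 2·5^2 + 2·5 ↦ 2·6^6 + 2·6^2 + 2·6|_6 = 93396 ⇒ 93395
(4) 93395|_6 = 2·6^6 + 2·6^2 + 6 + 5 ↦ 2·7^7 + 2·7^2 + 7 + 5|_7 = 1647196 ⇒ 1647195
(5) 1647195|_7 = 2·7^7 + 2·7^2 + 7 + 4 ↦ 2·8^8 + 2·8^2 + 8 + 4|_8 = 33554572 ⇒ 33554571
(6) 33554571|_8 = 2·8^8 + 2·8^2 + 8 + 3 ↦ 2·9^9 + 2·9^2 + 9 + 3|_9 = 774841152 ⇒ 774841151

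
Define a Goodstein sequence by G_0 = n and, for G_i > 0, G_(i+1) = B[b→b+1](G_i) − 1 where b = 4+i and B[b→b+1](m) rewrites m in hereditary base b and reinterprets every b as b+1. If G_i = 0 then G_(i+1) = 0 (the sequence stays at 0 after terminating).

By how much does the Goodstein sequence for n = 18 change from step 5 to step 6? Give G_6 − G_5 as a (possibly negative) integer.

5

G_0 = 18. HB_4(18) = 4^2 + 2. Bump = 27. G_1 = 26.
G_1 = 26. HB_5(26) = 5^2 + 1. Bump = 37. G_2 = 36.
G_2 = 36. HB_6(36) = 6^2. Bump = 49. G_3 = 48.
G_3 = 48. HB_7(48) = 6·7 + 6. Bump = 54. G_4 = 53.
G_4 = 53. HB_8(53) = 6·8 + 5. Bump = 59. G_5 = 58.
G_5 = 58. HB_9(58) = 6·9 + 4. Bump = 64. G_6 = 63.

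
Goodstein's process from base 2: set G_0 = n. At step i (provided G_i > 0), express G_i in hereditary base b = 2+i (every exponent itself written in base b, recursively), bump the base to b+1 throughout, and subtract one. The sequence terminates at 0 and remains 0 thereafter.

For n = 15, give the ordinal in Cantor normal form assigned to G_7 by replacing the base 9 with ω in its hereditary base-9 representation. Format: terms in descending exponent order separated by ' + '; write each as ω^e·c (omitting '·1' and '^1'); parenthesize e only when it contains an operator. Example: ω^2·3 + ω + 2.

ω^(ω + 1) + ω^7·7 + ω^6·7 + ω^5·7 + ω^4·7 + ω^3·7 + ω^2·7 + ω·7 + 6

i=0: 15 = 2^(2 + 1) + 2^2 + 2 + 1 (b=2); 2→3: 3^(3 + 1) + 3^3 + 3 + 1 = 112; 112−1 = 111
i=1: 111 = 3^(3 + 1) + 3^3 + 3 (b=3); 3→4: 4^(4 + 1) + 4^4 + 4 = 1284; 1284−1 = 1283
i=2: 1283 = 4^(4 + 1) + 4^4 + 3 (b=4); 4→5: 5^(5 + 1) + 5^5 + 3 = 18753; 18753−1 = 18752
i=3: 18752 = 5^(5 + 1) + 5^5 + 2 (b=5); 5→6: 6^(6 + 1) + 6^6 + 2 = 326594; 326594−1 = 326593
i=4: 326593 = 6^(6 + 1) + 6^6 + 1 (b=6); 6→7: 7^(7 + 1) + 7^7 + 1 = 6588345; 6588345−1 = 6588344
i=5: 6588344 = 7^(7 + 1) + 7^7 (b=7); 7→8: 8^(8 + 1) + 8^8 = 150994944; 150994944−1 = 150994943
i=6: 150994943 = 8^(8 + 1) + 7·8^7 + 7·8^6 + 7·8^5 + 7·8^4 + 7·8^3 + 7·8^2 + 7·8 + 7 (b=8); 8→9: 9^(9 + 1) + 7·9^7 + 7·9^6 + 7·9^5 + 7·9^4 + 7·9^3 + 7·9^2 + 7·9 + 7 = 3524450281; 3524450281−1 = 3524450280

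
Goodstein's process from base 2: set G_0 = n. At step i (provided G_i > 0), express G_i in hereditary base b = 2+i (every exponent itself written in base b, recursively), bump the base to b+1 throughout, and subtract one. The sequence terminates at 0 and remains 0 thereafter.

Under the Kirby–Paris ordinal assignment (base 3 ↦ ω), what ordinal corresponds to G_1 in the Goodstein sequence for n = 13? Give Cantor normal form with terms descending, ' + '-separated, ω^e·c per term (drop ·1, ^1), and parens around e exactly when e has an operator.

ω^(ω + 1) + ω^ω

G_0 = 13. HB_2(13) = 2^(2 + 1) + 2^2 + 1. Bump = 109. G_1 = 108.
G_1 = 108. HB_3(108) = 3^(3 + 1) + 3^3. Bump = 1280. G_2 = 1279.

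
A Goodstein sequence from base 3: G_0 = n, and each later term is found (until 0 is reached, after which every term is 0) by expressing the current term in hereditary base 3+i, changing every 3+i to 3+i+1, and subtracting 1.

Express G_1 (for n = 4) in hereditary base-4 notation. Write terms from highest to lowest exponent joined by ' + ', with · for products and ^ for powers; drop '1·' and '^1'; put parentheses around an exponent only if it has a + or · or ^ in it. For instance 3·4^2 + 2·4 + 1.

4

(0) 4|_3 = 3 + 1 ↦ 4 + 1|_4 = 5 ⇒ 4
(1) 4|_4 = 4 ↦ 5|_5 = 5 ⇒ 4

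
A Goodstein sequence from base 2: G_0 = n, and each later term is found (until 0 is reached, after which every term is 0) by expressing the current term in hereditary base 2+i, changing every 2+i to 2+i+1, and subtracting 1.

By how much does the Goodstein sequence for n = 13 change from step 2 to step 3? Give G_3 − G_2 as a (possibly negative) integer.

14813

G_0=13  [base 2] 2^(2 + 1) + 2^2 + 1  →[2↦3]→  3^(3 + 1) + 3^3 + 1 = 109  −1 ⇒ G_1=108
G_1=108  [base 3] 3^(3 + 1) + 3^3  →[3↦4]→  4^(4 + 1) + 4^4 = 1280  −1 ⇒ G_2=1279
G_2=1279  [base 4] 4^(4 + 1) + 3·4^3 + 3·4^2 + 3·4 + 3  →[4↦5]→  5^(5 + 1) + 3·5^3 + 3·5^2 + 3·5 + 3 = 16093  −1 ⇒ G_3=16092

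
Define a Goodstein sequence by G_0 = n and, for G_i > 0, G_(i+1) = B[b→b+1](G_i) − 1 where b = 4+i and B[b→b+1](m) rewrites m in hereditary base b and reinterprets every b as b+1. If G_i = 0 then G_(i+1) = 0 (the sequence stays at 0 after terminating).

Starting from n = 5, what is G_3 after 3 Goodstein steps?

4

i=0: 5 = 4 + 1 (b=4); 4→5: 5 + 1 = 6; 6−1 = 5
i=1: 5 = 5 (b=5); 5→6: 6 = 6; 6−1 = 5
i=2: 5 = 5 (b=6); 6→7: 5 = 5; 5−1 = 4
i=3: 4 = 4 (b=7); 7→8: 4 = 4; 4−1 = 3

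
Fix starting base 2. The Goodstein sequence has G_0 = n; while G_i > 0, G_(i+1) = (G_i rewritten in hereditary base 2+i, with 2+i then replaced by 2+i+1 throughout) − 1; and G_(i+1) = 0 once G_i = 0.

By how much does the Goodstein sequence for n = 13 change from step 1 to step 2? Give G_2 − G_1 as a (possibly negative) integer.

1171

G_0 = 13. HB_2(13) = 2^(2 + 1) + 2^2 + 1. Bump = 109. G_1 = 108.
G_1 = 108. HB_3(108) = 3^(3 + 1) + 3^3. Bump = 1280. G_2 = 1279.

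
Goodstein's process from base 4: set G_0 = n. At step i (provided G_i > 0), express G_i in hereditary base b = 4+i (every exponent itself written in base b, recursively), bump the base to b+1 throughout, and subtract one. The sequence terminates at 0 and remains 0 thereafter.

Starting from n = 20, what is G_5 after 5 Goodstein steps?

[0] 20 ≡ 4^2 + 4 (base 4). Lift 5: 30. −1: 29.
[1] 29 ≡ 5^2 + 4 (base 5). Lift 6: 40. −1: 39.
[2] 39 ≡ 6^2 + 3 (base 6). Lift 7: 52. −1: 51.
[3] 51 ≡ 7^2 + 2 (base 7). Lift 8: 66. −1: 65.
[4] 65 ≡ 8^2 + 1 (base 8). Lift 9: 82. −1: 81.

81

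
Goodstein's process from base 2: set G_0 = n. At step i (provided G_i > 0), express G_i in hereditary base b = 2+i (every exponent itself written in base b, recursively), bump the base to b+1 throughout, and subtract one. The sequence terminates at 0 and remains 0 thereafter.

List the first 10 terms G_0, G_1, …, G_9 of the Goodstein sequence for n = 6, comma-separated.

base 2: 6 = 2^2 + 2; at 3: 3^3 + 3 = 30; next = 29
base 3: 29 = 3^3 + 2; at 4: 4^4 + 2 = 258; next = 257
base 4: 257 = 4^4 + 1; at 5: 5^5 + 1 = 3126; next = 3125
base 5: 3125 = 5^5; at 6: 6^6 = 46656; next = 46655
base 6: 46655 = 5·6^5 + 5·6^4 + 5·6^3 + 5·6^2 + 5·6 + 5; at 7: 5·7^5 + 5·7^4 + 5·7^3 + 5·7^2 + 5·7 + 5 = 98040; next = 98039
base 7: 98039 = 5·7^5 + 5·7^4 + 5·7^3 + 5·7^2 + 5·7 + 4; at 8: 5·8^5 + 5·8^4 + 5·8^3 + 5·8^2 + 5·8 + 4 = 187244; next = 187243
base 8: 187243 = 5·8^5 + 5·8^4 + 5·8^3 + 5·8^2 + 5·8 + 3; at 9: 5·9^5 + 5·9^4 + 5·9^3 + 5·9^2 + 5·9 + 3 = 332148; next = 332147
base 9: 332147 = 5·9^5 + 5·9^4 + 5·9^3 + 5·9^2 + 5·9 + 2; at 10: 5·10^5 + 5·10^4 + 5·10^3 + 5·10^2 + 5·10 + 2 = 555552; next = 555551
base 10: 555551 = 5·10^5 + 5·10^4 + 5·10^3 + 5·10^2 + 5·10 + 1; at 11: 5·11^5 + 5·11^4 + 5·11^3 + 5·11^2 + 5·11 + 1 = 885776; next = 885775

6, 29, 257, 3125, 46655, 98039, 187243, 332147, 555551, 885775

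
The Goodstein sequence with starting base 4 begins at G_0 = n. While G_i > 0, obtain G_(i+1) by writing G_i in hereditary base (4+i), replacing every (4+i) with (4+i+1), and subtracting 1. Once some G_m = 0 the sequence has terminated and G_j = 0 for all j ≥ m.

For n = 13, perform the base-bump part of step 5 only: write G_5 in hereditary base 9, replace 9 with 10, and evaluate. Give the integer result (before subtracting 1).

22

step 0: 13 = 3·4 + 1; sub 5 for 4: 3·5 + 1; = 16; G_1 = 16−1 = 15
step 1: 15 = 3·5; sub 6 for 5: 3·6; = 18; G_2 = 18−1 = 17
step 2: 17 = 2·6 + 5; sub 7 for 6: 2·7 + 5; = 19; G_3 = 19−1 = 18
step 3: 18 = 2·7 + 4; sub 8 for 7: 2·8 + 4; = 20; G_4 = 20−1 = 19
step 4: 19 = 2·8 + 3; sub 9 for 8: 2·9 + 3; = 21; G_5 = 21−1 = 20
step 5: 20 = 2·9 + 2; sub 10 for 9: 2·10 + 2; = 22; G_6 = 22−1 = 21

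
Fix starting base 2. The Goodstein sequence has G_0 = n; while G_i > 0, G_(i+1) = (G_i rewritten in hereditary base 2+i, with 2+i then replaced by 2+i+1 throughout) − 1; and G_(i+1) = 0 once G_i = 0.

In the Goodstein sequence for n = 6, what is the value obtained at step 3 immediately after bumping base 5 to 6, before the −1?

base 2: 6 = 2^2 + 2; at 3: 3^3 + 3 = 30; next = 29
base 3: 29 = 3^3 + 2; at 4: 4^4 + 2 = 258; next = 257
base 4: 257 = 4^4 + 1; at 5: 5^5 + 1 = 3126; next = 3125
base 5: 3125 = 5^5; at 6: 6^6 = 46656; next = 46655

46656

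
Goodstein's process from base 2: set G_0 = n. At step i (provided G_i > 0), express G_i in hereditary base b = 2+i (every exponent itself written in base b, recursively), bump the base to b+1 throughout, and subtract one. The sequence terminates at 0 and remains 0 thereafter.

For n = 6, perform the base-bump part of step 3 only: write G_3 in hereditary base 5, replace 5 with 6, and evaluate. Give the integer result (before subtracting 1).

[0] 6 ≡ 2^2 + 2 (base 2). Lift 3: 30. −1: 29.
[1] 29 ≡ 3^3 + 2 (base 3). Lift 4: 258. −1: 257.
[2] 257 ≡ 4^4 + 1 (base 4). Lift 5: 3126. −1: 3125.
[3] 3125 ≡ 5^5 (base 5). Lift 6: 46656. −1: 46655.

46656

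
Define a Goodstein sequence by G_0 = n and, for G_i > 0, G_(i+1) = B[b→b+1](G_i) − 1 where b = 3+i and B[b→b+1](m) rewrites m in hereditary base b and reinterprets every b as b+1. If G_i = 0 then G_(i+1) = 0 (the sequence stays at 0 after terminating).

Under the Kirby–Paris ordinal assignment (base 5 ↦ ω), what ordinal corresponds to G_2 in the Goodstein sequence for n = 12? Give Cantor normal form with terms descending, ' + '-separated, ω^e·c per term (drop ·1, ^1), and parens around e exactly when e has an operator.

ω^2 + 2

12 —HB3→ 3^2 + 3 —bump→ 4^2 + 4 = 20 —(−1)→ 19
19 —HB4→ 4^2 + 3 —bump→ 5^2 + 3 = 28 —(−1)→ 27
27 —HB5→ 5^2 + 2 —bump→ 6^2 + 2 = 38 —(−1)→ 37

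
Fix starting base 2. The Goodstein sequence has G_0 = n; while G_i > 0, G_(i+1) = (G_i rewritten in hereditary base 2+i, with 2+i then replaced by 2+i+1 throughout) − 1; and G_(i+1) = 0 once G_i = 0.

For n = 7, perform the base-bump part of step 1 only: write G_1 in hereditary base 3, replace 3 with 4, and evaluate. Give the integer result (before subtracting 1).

260

step 0: 7 = 2^2 + 2 + 1; sub 3 for 2: 3^3 + 3 + 1; = 31; G_1 = 31−1 = 30
step 1: 30 = 3^3 + 3; sub 4 for 3: 4^4 + 4; = 260; G_2 = 260−1 = 259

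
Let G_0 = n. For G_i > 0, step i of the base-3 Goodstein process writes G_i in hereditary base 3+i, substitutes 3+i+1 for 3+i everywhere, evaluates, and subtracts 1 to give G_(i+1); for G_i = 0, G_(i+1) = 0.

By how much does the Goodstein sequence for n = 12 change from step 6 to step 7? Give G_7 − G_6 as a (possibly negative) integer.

6

12 —HB3→ 3^2 + 3 —bump→ 4^2 + 4 = 20 —(−1)→ 19
19 —HB4→ 4^2 + 3 —bump→ 5^2 + 3 = 28 —(−1)→ 27
27 —HB5→ 5^2 + 2 —bump→ 6^2 + 2 = 38 —(−1)→ 37
37 —HB6→ 6^2 + 1 —bump→ 7^2 + 1 = 50 —(−1)→ 49
49 —HB7→ 7^2 —bump→ 8^2 = 64 —(−1)→ 63
63 —HB8→ 7·8 + 7 —bump→ 7·9 + 7 = 70 —(−1)→ 69
69 —HB9→ 7·9 + 6 —bump→ 7·10 + 6 = 76 —(−1)→ 75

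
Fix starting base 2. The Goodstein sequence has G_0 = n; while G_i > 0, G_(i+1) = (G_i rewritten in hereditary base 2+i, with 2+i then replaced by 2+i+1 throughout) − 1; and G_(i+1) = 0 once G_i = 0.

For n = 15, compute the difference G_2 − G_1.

1172

(0) 15|_2 = 2^(2 + 1) + 2^2 + 2 + 1 ↦ 3^(3 + 1) + 3^3 + 3 + 1|_3 = 112 ⇒ 111
(1) 111|_3 = 3^(3 + 1) + 3^3 + 3 ↦ 4^(4 + 1) + 4^4 + 4|_4 = 1284 ⇒ 1283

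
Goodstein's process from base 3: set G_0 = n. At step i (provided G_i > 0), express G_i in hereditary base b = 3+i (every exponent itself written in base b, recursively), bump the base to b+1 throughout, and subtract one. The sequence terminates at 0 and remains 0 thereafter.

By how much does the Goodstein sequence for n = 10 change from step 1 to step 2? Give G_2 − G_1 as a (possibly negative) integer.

G_0=10  [base 3] 3^2 + 1  →[3↦4]→  4^2 + 1 = 17  −1 ⇒ G_1=16
G_1=16  [base 4] 4^2  →[4↦5]→  5^2 = 25  −1 ⇒ G_2=24

8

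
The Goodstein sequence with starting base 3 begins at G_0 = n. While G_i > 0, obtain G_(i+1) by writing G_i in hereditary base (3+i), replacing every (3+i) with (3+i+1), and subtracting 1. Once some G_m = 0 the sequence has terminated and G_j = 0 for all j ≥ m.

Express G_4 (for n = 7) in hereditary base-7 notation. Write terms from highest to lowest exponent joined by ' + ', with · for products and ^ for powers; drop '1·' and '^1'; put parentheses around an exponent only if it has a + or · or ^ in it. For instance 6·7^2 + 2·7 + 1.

7 + 2

[0] 7 ≡ 2·3 + 1 (base 3). Lift 4: 9. −1: 8.
[1] 8 ≡ 2·4 (base 4). Lift 5: 10. −1: 9.
[2] 9 ≡ 5 + 4 (base 5). Lift 6: 10. −1: 9.
[3] 9 ≡ 6 + 3 (base 6). Lift 7: 10. −1: 9.
[4] 9 ≡ 7 + 2 (base 7). Lift 8: 10. −1: 9.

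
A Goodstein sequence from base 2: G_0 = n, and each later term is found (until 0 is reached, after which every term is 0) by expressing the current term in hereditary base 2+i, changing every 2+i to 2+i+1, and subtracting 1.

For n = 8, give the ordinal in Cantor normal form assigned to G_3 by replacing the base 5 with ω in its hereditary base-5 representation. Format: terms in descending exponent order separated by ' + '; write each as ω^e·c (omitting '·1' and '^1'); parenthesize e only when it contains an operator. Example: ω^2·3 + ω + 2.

G_0=8  [base 2] 2^(2 + 1)  →[2↦3]→  3^(3 + 1) = 81  −1 ⇒ G_1=80
G_1=80  [base 3] 2·3^3 + 2·3^2 + 2·3 + 2  →[3↦4]→  2·4^4 + 2·4^2 + 2·4 + 2 = 554  −1 ⇒ G_2=553
G_2=553  [base 4] 2·4^4 + 2·4^2 + 2·4 + 1  →[4↦5]→  2·5^5 + 2·5^2 + 2·5 + 1 = 6311  −1 ⇒ G_3=6310
G_3=6310  [base 5] 2·5^5 + 2·5^2 + 2·5  →[5↦6]→  2·6^6 + 2·6^2 + 2·6 = 93396  −1 ⇒ G_4=93395

ω^ω·2 + ω^2·2 + ω·2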